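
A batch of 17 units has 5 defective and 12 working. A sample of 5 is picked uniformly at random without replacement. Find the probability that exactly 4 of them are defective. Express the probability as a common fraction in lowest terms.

15/1547

The sample space is all 5-subsets of the 17: C(17,5) = 6188.
Selections with exactly 4 defective: choose 4 of the 5 defective and 1 of the 12 working, C(5,4)·C(12,1) = 5·12 = 60.
Probability = 60/6188 = 15/1547.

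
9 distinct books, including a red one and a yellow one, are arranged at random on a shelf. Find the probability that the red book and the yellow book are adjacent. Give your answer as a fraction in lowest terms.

2/9

There are 9! = 362880 arrangements.
Treat the red book and the yellow book as a block: 8! arrangements of the blocks × 2 orders within the block = 2·40320 = 80640.
Probability = 80640/362880 = 2/9.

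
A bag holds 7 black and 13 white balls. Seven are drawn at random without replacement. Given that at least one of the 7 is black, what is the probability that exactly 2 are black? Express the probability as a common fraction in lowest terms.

Work in counts. Selections with at least one black: C(20,7) − C(13,7) = 77520 − 1716 = 75804.
Of those, selections where exactly 2 are black: C(7,2)·C(13,5) = 21·1287 = 27027.
Conditional probability = 27027/75804 = 9009/25268.

9009/25268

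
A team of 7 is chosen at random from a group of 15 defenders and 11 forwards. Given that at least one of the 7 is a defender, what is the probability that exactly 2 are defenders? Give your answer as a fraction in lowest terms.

441/5977

Work in counts. Selections with at least one defender: C(26,7) − C(11,7) = 657800 − 330 = 657470.
Of those, selections where exactly 2 are defenders: C(15,2)·C(11,5) = 105·462 = 48510.
Conditional probability = 48510/657470 = 441/5977.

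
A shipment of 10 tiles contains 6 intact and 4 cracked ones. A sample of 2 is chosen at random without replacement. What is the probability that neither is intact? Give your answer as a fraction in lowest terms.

2/15

There are C(10,2) = 45 possible selections.
Selections with no intact (all cracked): C(4,2) = 6.
Probability = 6/45 = 2/15.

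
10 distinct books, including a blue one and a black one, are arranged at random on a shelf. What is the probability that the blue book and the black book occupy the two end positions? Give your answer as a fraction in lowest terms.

1/45

There are 10! = 3628800 arrangements.
Place the blue book and the black book at the ends in 2 ways, arrange the remaining 8 in 8! = 40320 ways: 2·40320 = 80640.
Probability = 80640/3628800 = 1/45.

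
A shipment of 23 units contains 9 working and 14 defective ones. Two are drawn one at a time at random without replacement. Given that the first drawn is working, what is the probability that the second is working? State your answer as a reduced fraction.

After removing one working, 22 remain: 8 working and 14 defective.
So the probability the next is working is 8/22 = 4/11.

4/11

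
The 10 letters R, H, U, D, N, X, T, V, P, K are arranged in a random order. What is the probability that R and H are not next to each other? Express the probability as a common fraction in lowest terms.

There are 10! = 3628800 arrangements.
Arrangements with R and H adjacent: 2·9! = 725760.
So not adjacent: 3628800 − 725760 = 2903040, probability 2903040/3628800 = 4/5.

4/5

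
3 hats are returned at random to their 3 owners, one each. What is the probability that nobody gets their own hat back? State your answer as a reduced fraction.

1/3

There are 3! = 6 assignments.
By inclusion-exclusion, assignments with no fixed points: C(3,0)·3! − C(3,1)·2! + C(3,2)·1! − C(3,3)·0! = 2.
Probability = 2/6 = 1/3.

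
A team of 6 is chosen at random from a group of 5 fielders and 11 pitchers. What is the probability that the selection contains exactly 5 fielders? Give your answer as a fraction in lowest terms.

1/728

Total number of selections: C(16,6) = 8008.
Selections with exactly 5 fielders: choose 5 of the 5 fielders and 1 of the 11 pitchers, C(5,5)·C(11,1) = 1·11 = 11.
Probability = 11/8008 = 1/728.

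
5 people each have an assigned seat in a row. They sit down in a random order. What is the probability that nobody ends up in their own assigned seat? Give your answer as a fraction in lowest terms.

11/30

There are 5! = 120 seatings.
By inclusion-exclusion, seatings with no fixed points: C(5,0)·5! − C(5,1)·4! + C(5,2)·3! − C(5,3)·2! + C(5,4)·1! − C(5,5)·0! = 44.
Probability = 44/120 = 11/30.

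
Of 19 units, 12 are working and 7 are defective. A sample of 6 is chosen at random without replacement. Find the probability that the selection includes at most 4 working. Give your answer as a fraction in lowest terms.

246/323

There are C(19,6) = 27132 ways to choose the 6.
Count the complement (more than 4 working): C(12,5)·C(7,1) + C(12,6)·C(7,0) = 5544 + 924 = 6468.
Probability = 1 − 6468/27132 = 20664/27132 = 246/323.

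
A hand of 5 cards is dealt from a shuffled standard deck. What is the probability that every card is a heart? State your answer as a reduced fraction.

There are C(52,5) = 2598960 possible 5-card hands.
Hands that are all hearts: C(13,5) = 1287.
Probability = 1287/2598960 = 33/66640.

33/66640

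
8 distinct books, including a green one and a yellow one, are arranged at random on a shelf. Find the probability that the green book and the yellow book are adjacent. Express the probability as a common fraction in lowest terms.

1/4

There are 8! = 40320 arrangements.
Treat the green book and the yellow book as a block: 7! arrangements of the blocks × 2 orders within the block = 2·5040 = 10080.
Probability = 10080/40320 = 1/4.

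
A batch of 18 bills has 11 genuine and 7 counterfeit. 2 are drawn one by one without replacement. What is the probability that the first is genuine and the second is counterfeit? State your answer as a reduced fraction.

77/306

Multiply the conditional probabilities at each draw: 11/18 · 7/17 = 77/306.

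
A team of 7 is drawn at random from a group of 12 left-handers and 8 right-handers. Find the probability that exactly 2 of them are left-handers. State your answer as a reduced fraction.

There are C(20,7) = 77520 ways to choose 7 from 20.
Selections with exactly 2 left-handers: choose 2 of the 12 left-handers and 5 of the 8 right-handers, C(12,2)·C(8,5) = 66·56 = 3696.
Probability = 3696/77520 = 77/1615.

77/1615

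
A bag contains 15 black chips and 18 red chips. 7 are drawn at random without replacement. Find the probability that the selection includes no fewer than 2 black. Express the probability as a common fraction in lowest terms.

36683/39556

There are C(33,7) = 4272048 ways to choose the 7.
Count the complement (fewer than 2 black): C(15,0)·C(18,7) + C(15,1)·C(18,6) = 31824 + 278460 = 310284.
Probability = 1 − 310284/4272048 = 3961764/4272048 = 36683/39556.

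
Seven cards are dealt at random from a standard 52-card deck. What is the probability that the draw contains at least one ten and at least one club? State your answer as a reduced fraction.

There are C(52,7) = 133784560 possible draws.
By inclusion-exclusion on the complements, draws missing all tens or all clubs: C(48,7) + C(39,7) − C(36,7) = 73629072 + 15380937 − 8347680 = 80662329.
So draws with at least one of each: 133784560 − 80662329 = 53122231, probability 53122231/133784560.

53122231/133784560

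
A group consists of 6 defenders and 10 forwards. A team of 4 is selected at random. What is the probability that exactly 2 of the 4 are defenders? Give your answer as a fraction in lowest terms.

135/364

There are C(16,4) = 1820 ways to choose 4 from 16.
Selections with exactly 2 defenders: choose 2 of the 6 defenders and 2 of the 10 forwards, C(6,2)·C(10,2) = 15·45 = 675.
Probability = 675/1820 = 135/364.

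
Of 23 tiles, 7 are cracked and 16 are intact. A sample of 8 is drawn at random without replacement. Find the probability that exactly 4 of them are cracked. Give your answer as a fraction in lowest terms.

31850/245157

Total number of selections: C(23,8) = 490314.
Selections with exactly 4 cracked: choose 4 of the 7 cracked and 4 of the 16 intact, C(7,4)·C(16,4) = 35·1820 = 63700.
Probability = 63700/490314 = 31850/245157.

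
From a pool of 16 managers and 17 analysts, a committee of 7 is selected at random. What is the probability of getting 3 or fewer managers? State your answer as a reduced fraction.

286603/534006

There are C(33,7) = 4272048 ways to choose the 7.
Favorable selections (3 or fewer managers): C(16,0)·C(17,7) + C(16,1)·C(17,6) + C(16,2)·C(17,5) + C(16,3)·C(17,4) = 19448 + 198016 + 742560 + 1332800 = 2292824.
Probability = 2292824/4272048 = 286603/534006.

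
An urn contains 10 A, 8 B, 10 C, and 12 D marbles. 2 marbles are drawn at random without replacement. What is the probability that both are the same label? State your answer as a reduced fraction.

46/195

There are C(40,2) = 780 ways to draw 2 marbles.
All same label: C(10,2) + C(8,2) + C(10,2) + C(12,2) = 45 + 28 + 45 + 66 = 184.
Probability = 184/780 = 46/195.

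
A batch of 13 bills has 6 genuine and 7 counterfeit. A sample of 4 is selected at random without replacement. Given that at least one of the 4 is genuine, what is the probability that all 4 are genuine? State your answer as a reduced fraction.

3/136

Work in counts. Selections with at least one genuine: C(13,4) − C(7,4) = 715 − 35 = 680.
Of those, selections where all 4 are genuine: C(6,4) = 15.
Conditional probability = 15/680 = 3/136.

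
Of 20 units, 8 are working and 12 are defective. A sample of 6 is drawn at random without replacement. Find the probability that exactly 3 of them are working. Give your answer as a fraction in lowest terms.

308/969

The sample space is all 6-subsets of the 20: C(20,6) = 38760.
Selections with exactly 3 working: choose 3 of the 8 working and 3 of the 12 defective, C(8,3)·C(12,3) = 56·220 = 12320.
Probability = 12320/38760 = 308/969.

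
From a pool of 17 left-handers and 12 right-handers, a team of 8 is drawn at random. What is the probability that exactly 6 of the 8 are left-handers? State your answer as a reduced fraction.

The sample space is all 8-subsets of the 29: C(29,8) = 4292145.
Selections with exactly 6 left-handers: choose 6 of the 17 left-handers and 2 of the 12 right-handers, C(17,6)·C(12,2) = 12376·66 = 816816.
Probability = 816816/4292145 = 1904/10005.

1904/10005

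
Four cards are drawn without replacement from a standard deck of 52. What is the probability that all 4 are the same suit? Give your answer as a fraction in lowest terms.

44/4165

There are C(52,4) = 270725 possible 4-card hands.
Hands of one suit: 4 suits × C(13,4) = 4·715 = 2860.
Probability = 2860/270725 = 44/4165.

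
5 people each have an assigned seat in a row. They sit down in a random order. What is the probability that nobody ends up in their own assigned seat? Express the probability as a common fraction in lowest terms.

11/30

There are 5! = 120 seatings.
By inclusion-exclusion, seatings with no fixed points: C(5,0)·5! − C(5,1)·4! + C(5,2)·3! − C(5,3)·2! + C(5,4)·1! − C(5,5)·0! = 44.
Probability = 44/120 = 11/30.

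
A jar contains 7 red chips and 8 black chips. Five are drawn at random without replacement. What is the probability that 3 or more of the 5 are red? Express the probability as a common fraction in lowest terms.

61/143

Total selections: C(15,5) = 3003.
Favorable selections (3 or more red): C(7,3)·C(8,2) + C(7,4)·C(8,1) + C(7,5)·C(8,0) = 980 + 280 + 21 = 1281.
Probability = 1281/3003 = 61/143.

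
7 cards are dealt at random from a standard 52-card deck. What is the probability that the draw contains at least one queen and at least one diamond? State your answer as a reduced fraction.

There are C(52,7) = 133784560 possible draws.
By inclusion-exclusion on the complements, draws missing all queens or all diamonds: C(48,7) + C(39,7) − C(36,7) = 73629072 + 15380937 − 8347680 = 80662329.
So draws with at least one of each: 133784560 − 80662329 = 53122231, probability 53122231/133784560.

53122231/133784560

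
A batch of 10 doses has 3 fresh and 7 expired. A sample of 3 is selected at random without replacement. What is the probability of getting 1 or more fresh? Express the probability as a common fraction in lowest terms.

17/24

Total selections: C(10,3) = 120.
Favorable selections (1 or more fresh): C(3,1)·C(7,2) + C(3,2)·C(7,1) + C(3,3)·C(7,0) = 63 + 21 + 1 = 85.
Probability = 85/120 = 17/24.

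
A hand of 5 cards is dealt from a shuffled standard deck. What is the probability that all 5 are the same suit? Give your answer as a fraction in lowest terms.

33/16660

There are C(52,5) = 2598960 possible 5-card hands.
Hands of one suit: 4 suits × C(13,5) = 4·1287 = 5148.
Probability = 5148/2598960 = 33/16660.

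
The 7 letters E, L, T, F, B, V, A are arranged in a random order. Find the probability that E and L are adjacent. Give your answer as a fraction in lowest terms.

There are 7! = 5040 arrangements.
Treat E and L as a block: 6! arrangements of the blocks × 2 orders within the block = 2·720 = 1440.
Probability = 1440/5040 = 2/7.

2/7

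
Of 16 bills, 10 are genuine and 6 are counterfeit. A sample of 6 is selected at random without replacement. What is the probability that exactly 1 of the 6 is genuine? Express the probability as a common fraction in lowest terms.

15/2002

The sample space is all 6-subsets of the 16: C(16,6) = 8008.
Selections with exactly 1 genuine: choose 1 of the 10 genuine and 5 of the 6 counterfeit, C(10,1)·C(6,5) = 10·6 = 60.
Probability = 60/8008 = 15/2002.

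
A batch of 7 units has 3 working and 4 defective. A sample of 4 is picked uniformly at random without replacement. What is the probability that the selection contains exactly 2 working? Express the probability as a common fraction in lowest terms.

The sample space is all 4-subsets of the 7: C(7,4) = 35.
Selections with exactly 2 working: choose 2 of the 3 working and 2 of the 4 defective, C(3,2)·C(4,2) = 3·6 = 18.
Probability = 18/35.

18/35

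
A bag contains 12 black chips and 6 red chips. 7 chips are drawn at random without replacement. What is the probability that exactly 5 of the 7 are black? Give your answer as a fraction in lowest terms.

There are C(18,7) = 31824 ways to choose 7 from 18.
Selections with exactly 5 black: choose 5 of the 12 black and 2 of the 6 red, C(12,5)·C(6,2) = 792·15 = 11880.
Probability = 11880/31824 = 165/442.

165/442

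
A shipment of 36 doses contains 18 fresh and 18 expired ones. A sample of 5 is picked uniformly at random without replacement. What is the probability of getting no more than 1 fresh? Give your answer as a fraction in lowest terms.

13/77

There are C(36,5) = 376992 ways to choose the 5.
Favorable selections (no more than 1 fresh): C(18,0)·C(18,5) + C(18,1)·C(18,4) = 8568 + 55080 = 63648.
Probability = 63648/376992 = 13/77.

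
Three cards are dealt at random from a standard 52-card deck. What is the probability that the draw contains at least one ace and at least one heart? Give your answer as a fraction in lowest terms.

There are C(52,3) = 22100 possible draws.
By inclusion-exclusion on the complements, draws missing all aces or all hearts: C(48,3) + C(39,3) − C(36,3) = 17296 + 9139 − 7140 = 19295.
So draws with at least one of each: 22100 − 19295 = 2805, probability 2805/22100 = 33/260.

33/260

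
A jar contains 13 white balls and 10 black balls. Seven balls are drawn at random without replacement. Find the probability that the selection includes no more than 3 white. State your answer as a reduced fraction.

There are C(23,7) = 245157 ways to choose the 7.
Favorable selections (no more than 3 white): C(13,0)·C(10,7) + C(13,1)·C(10,6) + C(13,2)·C(10,5) + C(13,3)·C(10,4) = 120 + 2730 + 19656 + 60060 = 82566.
Probability = 82566/245157 = 2502/7429.

2502/7429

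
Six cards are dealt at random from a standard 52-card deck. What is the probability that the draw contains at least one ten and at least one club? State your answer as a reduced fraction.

There are C(52,6) = 20358520 possible draws.
By inclusion-exclusion on the complements, draws missing all tens or all clubs: C(48,6) + C(39,6) − C(36,6) = 12271512 + 3262623 − 1947792 = 13586343.
So draws with at least one of each: 20358520 − 13586343 = 6772177, probability 6772177/20358520.

6772177/20358520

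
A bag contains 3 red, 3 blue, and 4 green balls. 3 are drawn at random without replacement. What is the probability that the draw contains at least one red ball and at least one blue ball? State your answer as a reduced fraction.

There are C(10,3) = 120 possible draws.
By inclusion-exclusion on the complements, draws missing all red or all blue: C(7,3) + C(7,3) − C(4,3) = 35 + 35 − 4 = 66.
So draws with at least one of each: 120 − 66 = 54, probability 54/120 = 9/20.

9/20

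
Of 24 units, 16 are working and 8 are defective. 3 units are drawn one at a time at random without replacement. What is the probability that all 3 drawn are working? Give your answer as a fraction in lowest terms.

Multiply the conditional probabilities at each draw: 16/24 · 15/23 · 14/22 = 3360/12144 = 70/253.

70/253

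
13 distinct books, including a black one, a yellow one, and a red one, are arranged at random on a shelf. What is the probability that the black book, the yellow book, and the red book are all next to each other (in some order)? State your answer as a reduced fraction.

There are 13! = 6227020800 arrangements.
Treat the three as one block: 11! placements × 3! orders within the block = 39916800·6 = 239500800.
Probability = 239500800/6227020800 = 1/26.

1/26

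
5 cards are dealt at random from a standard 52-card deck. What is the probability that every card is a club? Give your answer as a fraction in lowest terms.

33/66640

There are C(52,5) = 2598960 possible 5-card hands.
Hands that are all clubs: C(13,5) = 1287.
Probability = 1287/2598960 = 33/66640.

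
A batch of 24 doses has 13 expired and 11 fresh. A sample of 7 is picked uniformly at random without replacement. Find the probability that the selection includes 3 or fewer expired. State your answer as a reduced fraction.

518/1311

There are C(24,7) = 346104 ways to choose the 7.
Favorable selections (3 or fewer expired): C(13,0)·C(11,7) + C(13,1)·C(11,6) + C(13,2)·C(11,5) + C(13,3)·C(11,4) = 330 + 6006 + 36036 + 94380 = 136752.
Probability = 136752/346104 = 518/1311.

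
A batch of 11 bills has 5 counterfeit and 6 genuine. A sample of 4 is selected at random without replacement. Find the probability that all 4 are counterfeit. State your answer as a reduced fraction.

There are C(11,4) = 330 possible selections.
Selections with all counterfeit: C(5,4) = 5.
Probability = 5/330 = 1/66.

1/66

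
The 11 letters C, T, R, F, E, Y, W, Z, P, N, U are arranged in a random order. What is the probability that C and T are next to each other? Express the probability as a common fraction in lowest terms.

There are 11! = 39916800 arrangements.
Treat C and T as a block: 10! arrangements of the blocks × 2 orders within the block = 2·3628800 = 7257600.
Probability = 7257600/39916800 = 2/11.

2/11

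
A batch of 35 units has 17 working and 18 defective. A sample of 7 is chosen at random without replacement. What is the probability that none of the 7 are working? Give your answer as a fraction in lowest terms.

234/49445

There are C(35,7) = 6724520 possible selections.
Selections with no working (all defective): C(18,7) = 31824.
Probability = 31824/6724520 = 234/49445.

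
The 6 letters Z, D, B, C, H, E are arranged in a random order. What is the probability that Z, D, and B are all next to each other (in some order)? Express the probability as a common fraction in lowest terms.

1/5

There are 6! = 720 arrangements.
Treat the three as one block: 4! placements × 3! orders within the block = 24·6 = 144.
Probability = 144/720 = 1/5.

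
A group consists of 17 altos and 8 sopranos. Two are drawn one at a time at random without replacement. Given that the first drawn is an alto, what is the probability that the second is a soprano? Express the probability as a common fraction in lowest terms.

1/3

After removing one alto, 24 remain: 16 altos and 8 sopranos.
So the probability the next is a soprano is 8/24 = 1/3.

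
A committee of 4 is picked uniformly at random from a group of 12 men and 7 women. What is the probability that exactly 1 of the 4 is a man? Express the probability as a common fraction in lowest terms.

35/323

There are C(19,4) = 3876 ways to choose 4 from 19.
Selections with exactly 1 man: choose 1 of the 12 men and 3 of the 7 women, C(12,1)·C(7,3) = 12·35 = 420.
Probability = 420/3876 = 35/323.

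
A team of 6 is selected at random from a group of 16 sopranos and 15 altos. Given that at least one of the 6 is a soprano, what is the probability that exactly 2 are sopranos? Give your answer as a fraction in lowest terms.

450/2009

Work in counts. Selections with at least one soprano: C(31,6) − C(15,6) = 736281 − 5005 = 731276.
Of those, selections where exactly 2 are sopranos: C(16,2)·C(15,4) = 120·1365 = 163800.
Conditional probability = 163800/731276 = 450/2009.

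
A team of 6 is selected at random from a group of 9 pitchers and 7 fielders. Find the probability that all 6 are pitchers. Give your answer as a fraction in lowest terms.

3/286

There are C(16,6) = 8008 possible selections.
Selections with all pitchers: C(9,6) = 84.
Probability = 84/8008 = 3/286.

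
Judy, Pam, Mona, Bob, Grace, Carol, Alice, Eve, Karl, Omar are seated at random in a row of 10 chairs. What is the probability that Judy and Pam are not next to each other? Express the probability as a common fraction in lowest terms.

There are 10! = 3628800 arrangements.
Arrangements with Judy and Pam adjacent: 2·9! = 725760.
So not adjacent: 3628800 − 725760 = 2903040, probability 2903040/3628800 = 4/5.

4/5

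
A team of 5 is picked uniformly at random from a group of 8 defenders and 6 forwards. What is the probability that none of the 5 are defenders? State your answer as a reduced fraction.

There are C(14,5) = 2002 possible selections.
Selections with no defenders (all forwards): C(6,5) = 6.
Probability = 6/2002 = 3/1001.

3/1001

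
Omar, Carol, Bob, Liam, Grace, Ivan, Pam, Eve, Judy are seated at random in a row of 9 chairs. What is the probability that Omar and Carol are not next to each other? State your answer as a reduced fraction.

7/9

There are 9! = 362880 arrangements.
Arrangements with Omar and Carol adjacent: 2·8! = 80640.
So not adjacent: 362880 − 80640 = 282240, probability 282240/362880 = 7/9.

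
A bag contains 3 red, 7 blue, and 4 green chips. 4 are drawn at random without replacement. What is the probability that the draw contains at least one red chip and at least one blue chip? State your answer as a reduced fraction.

There are C(14,4) = 1001 possible draws.
By inclusion-exclusion on the complements, draws missing all red or all blue: C(11,4) + C(7,4) − C(4,4) = 330 + 35 − 1 = 364.
So draws with at least one of each: 1001 − 364 = 637, probability 637/1001 = 7/11.

7/11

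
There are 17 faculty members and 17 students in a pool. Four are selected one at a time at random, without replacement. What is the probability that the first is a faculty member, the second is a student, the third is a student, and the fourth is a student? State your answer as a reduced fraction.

85/1364

Multiply the conditional probabilities at each draw: 17/34 · 17/33 · 16/32 · 15/31 = 69360/1113024 = 85/1364.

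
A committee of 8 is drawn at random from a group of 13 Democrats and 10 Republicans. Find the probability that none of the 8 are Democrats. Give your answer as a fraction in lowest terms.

There are C(23,8) = 490314 possible selections.
Selections with no Democrats (all Republicans): C(10,8) = 45.
Probability = 45/490314 = 15/163438.

15/163438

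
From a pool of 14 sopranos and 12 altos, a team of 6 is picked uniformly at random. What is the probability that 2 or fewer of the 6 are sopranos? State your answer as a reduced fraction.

57/230

Total selections: C(26,6) = 230230.
Favorable selections (2 or fewer sopranos): C(14,0)·C(12,6) + C(14,1)·C(12,5) + C(14,2)·C(12,4) = 924 + 11088 + 45045 = 57057.
Probability = 57057/230230 = 57/230.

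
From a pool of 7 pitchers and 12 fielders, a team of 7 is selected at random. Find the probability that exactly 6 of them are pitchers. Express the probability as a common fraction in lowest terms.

7/4199

The sample space is all 7-subsets of the 19: C(19,7) = 50388.
Selections with exactly 6 pitchers: choose 6 of the 7 pitchers and 1 of the 12 fielders, C(7,6)·C(12,1) = 7·12 = 84.
Probability = 84/50388 = 7/4199.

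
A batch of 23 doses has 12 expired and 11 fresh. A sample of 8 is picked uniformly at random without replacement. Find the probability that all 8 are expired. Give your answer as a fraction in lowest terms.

There are C(23,8) = 490314 possible selections.
Selections with all expired: C(12,8) = 495.
Probability = 495/490314 = 15/14858.

15/14858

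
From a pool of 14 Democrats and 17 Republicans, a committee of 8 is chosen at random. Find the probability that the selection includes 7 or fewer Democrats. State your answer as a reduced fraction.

Total selections: C(31,8) = 7888725.
The complement is exactly 8 Democrats: C(14,8)·C(17,0) = 3003.
Probability = 1 − 3003/7888725 = 7885722/7888725 = 202198/202275.

202198/202275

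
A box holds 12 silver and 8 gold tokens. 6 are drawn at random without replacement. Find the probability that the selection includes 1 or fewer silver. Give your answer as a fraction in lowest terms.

There are C(20,6) = 38760 ways to choose the 6.
Favorable selections (1 or fewer silver): C(12,0)·C(8,6) + C(12,1)·C(8,5) = 28 + 672 = 700.
Probability = 700/38760 = 35/1938.

35/1938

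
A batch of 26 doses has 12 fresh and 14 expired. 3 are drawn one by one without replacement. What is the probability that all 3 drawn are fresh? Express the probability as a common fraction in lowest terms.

11/130

Multiply the conditional probabilities at each draw: 12/26 · 11/25 · 10/24 = 1320/15600 = 11/130.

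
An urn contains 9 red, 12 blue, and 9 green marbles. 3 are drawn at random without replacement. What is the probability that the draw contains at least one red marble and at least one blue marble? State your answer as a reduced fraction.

999/2030

There are C(30,3) = 4060 possible draws.
By inclusion-exclusion on the complements, draws missing all red or all blue: C(21,3) + C(18,3) − C(9,3) = 1330 + 816 − 84 = 2062.
So draws with at least one of each: 4060 − 2062 = 1998, probability 1998/4060 = 999/2030.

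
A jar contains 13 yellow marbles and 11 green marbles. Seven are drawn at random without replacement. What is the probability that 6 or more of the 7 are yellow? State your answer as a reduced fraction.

26/437

There are C(24,7) = 346104 ways to choose the 7.
Favorable selections (6 or more yellow): C(13,6)·C(11,1) + C(13,7)·C(11,0) = 18876 + 1716 = 20592.
Probability = 20592/346104 = 26/437.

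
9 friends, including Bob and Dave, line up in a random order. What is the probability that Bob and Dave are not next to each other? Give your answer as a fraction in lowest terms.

There are 9! = 362880 arrangements.
Arrangements with Bob and Dave adjacent: 2·8! = 80640.
So not adjacent: 362880 − 80640 = 282240, probability 282240/362880 = 7/9.

7/9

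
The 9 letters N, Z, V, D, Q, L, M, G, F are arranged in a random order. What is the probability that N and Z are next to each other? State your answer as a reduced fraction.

There are 9! = 362880 arrangements.
Treat N and Z as a block: 8! arrangements of the blocks × 2 orders within the block = 2·40320 = 80640.
Probability = 80640/362880 = 2/9.

2/9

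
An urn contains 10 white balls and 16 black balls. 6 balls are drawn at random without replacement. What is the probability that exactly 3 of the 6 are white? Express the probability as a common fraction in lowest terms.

Total number of selections: C(26,6) = 230230.
Selections with exactly 3 white: choose 3 of the 10 white and 3 of the 16 black, C(10,3)·C(16,3) = 120·560 = 67200.
Probability = 67200/230230 = 960/3289.

960/3289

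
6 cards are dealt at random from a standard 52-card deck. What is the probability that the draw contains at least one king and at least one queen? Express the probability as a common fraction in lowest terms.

There are C(52,6) = 20358520 possible draws.
By inclusion-exclusion on the complements, draws missing all kings or all queens: C(48,6) + C(48,6) − C(44,6) = 12271512 + 12271512 − 7059052 = 17483972.
So draws with at least one of each: 20358520 − 17483972 = 2874548, probability 2874548/20358520 = 718637/5089630.

718637/5089630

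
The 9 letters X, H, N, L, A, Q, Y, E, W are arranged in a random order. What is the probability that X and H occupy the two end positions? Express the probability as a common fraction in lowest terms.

1/36

There are 9! = 362880 arrangements.
Place X and H at the ends in 2 ways, arrange the remaining 7 in 7! = 5040 ways: 2·5040 = 10080.
Probability = 10080/362880 = 1/36.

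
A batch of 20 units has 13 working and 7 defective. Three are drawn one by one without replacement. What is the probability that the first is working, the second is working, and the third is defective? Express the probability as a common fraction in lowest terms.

91/570

Multiply the conditional probabilities at each draw: 13/20 · 12/19 · 7/18 = 1092/6840 = 91/570.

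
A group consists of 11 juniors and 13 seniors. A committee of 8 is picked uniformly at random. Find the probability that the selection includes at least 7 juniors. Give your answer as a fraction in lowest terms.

45/7429

Total selections: C(24,8) = 735471.
Favorable selections (at least 7 juniors): C(11,7)·C(13,1) + C(11,8)·C(13,0) = 4290 + 165 = 4455.
Probability = 4455/735471 = 45/7429.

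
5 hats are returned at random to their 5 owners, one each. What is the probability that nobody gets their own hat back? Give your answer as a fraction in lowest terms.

There are 5! = 120 assignments.
By inclusion-exclusion, assignments with no fixed points: C(5,0)·5! − C(5,1)·4! + C(5,2)·3! − C(5,3)·2! + C(5,4)·1! − C(5,5)·0! = 44.
Probability = 44/120 = 11/30.

11/30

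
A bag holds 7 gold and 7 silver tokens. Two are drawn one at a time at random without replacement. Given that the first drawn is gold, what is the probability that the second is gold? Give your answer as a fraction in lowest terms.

After removing one gold, 13 remain: 6 gold and 7 silver.
So the probability the next is gold is 6/13.

6/13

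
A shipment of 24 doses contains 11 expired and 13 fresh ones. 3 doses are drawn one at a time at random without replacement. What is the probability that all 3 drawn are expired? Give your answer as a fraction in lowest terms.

Multiply the conditional probabilities at each draw: 11/24 · 10/23 · 9/22 = 990/12144 = 15/184.

15/184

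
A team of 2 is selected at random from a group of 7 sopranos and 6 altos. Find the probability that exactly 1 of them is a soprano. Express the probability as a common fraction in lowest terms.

7/13

Total number of selections: C(13,2) = 78.
Selections with exactly 1 soprano: choose 1 of the 7 sopranos and 1 of the 6 altos, C(7,1)·C(6,1) = 7·6 = 42.
Probability = 42/78 = 7/13.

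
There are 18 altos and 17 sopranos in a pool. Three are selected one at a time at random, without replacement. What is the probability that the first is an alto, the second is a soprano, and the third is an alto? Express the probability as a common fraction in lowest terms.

51/385

Multiply the conditional probabilities at each draw: 18/35 · 17/34 · 17/33 = 5202/39270 = 51/385.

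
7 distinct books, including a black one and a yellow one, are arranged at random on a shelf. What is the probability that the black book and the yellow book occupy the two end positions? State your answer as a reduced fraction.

There are 7! = 5040 arrangements.
Place the black book and the yellow book at the ends in 2 ways, arrange the remaining 5 in 5! = 120 ways: 2·120 = 240.
Probability = 240/5040 = 1/21.

1/21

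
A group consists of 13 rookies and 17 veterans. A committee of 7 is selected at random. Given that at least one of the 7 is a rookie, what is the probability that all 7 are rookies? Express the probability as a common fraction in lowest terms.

Work in counts. Selections with at least one rookie: C(30,7) − C(17,7) = 2035800 − 19448 = 2016352.
Of those, selections where all 7 are rookies: C(13,7) = 1716.
Conditional probability = 1716/2016352 = 33/38776.

33/38776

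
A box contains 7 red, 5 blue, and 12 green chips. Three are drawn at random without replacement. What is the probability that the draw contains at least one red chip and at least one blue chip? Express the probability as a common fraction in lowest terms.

There are C(24,3) = 2024 possible draws.
By inclusion-exclusion on the complements, draws missing all red or all blue: C(17,3) + C(19,3) − C(12,3) = 680 + 969 − 220 = 1429.
So draws with at least one of each: 2024 − 1429 = 595, probability 595/2024.

595/2024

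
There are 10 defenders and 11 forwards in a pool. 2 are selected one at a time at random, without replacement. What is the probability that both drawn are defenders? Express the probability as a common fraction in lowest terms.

Multiply the conditional probabilities at each draw: 10/21 · 9/20 = 90/420 = 3/14.

3/14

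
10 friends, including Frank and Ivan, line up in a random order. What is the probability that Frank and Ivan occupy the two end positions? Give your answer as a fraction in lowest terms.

There are 10! = 3628800 arrangements.
Place Frank and Ivan at the ends in 2 ways, arrange the remaining 8 in 8! = 40320 ways: 2·40320 = 80640.
Probability = 80640/3628800 = 1/45.

1/45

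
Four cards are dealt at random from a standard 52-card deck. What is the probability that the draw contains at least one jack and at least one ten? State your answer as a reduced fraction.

There are C(52,4) = 270725 possible draws.
By inclusion-exclusion on the complements, draws missing all jacks or all tens: C(48,4) + C(48,4) − C(44,4) = 194580 + 194580 − 135751 = 253409.
So draws with at least one of each: 270725 − 253409 = 17316, probability 17316/270725 = 1332/20825.

1332/20825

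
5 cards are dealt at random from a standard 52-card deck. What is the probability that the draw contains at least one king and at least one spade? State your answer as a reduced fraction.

229297/866320

There are C(52,5) = 2598960 possible draws.
By inclusion-exclusion on the complements, draws missing all kings or all spades: C(48,5) + C(39,5) − C(36,5) = 1712304 + 575757 − 376992 = 1911069.
So draws with at least one of each: 2598960 − 1911069 = 687891, probability 687891/2598960 = 229297/866320.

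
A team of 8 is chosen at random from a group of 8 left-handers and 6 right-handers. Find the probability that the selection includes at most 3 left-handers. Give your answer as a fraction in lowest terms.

4/33

There are C(14,8) = 3003 ways to choose the 8.
Favorable selections (at most 3 left-handers): C(8,2)·C(6,6) + C(8,3)·C(6,5) = 28 + 336 = 364.
Probability = 364/3003 = 4/33.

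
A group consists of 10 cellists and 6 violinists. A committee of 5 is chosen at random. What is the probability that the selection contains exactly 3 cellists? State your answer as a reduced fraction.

Total number of selections: C(16,5) = 4368.
Selections with exactly 3 cellists: choose 3 of the 10 cellists and 2 of the 6 violinists, C(10,3)·C(6,2) = 120·15 = 1800.
Probability = 1800/4368 = 75/182.

75/182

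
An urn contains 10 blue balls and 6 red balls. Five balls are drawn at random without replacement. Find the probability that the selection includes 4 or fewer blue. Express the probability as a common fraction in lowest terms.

There are C(16,5) = 4368 ways to choose the 5.
The complement is exactly 5 blue: C(10,5)·C(6,0) = 252.
Probability = 1 − 252/4368 = 4116/4368 = 49/52.

49/52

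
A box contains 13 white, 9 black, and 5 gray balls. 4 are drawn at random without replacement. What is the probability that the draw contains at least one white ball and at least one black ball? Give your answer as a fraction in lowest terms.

There are C(27,4) = 17550 possible draws.
By inclusion-exclusion on the complements, draws missing all white or all black: C(14,4) + C(18,4) − C(5,4) = 1001 + 3060 − 5 = 4056.
So draws with at least one of each: 17550 − 4056 = 13494, probability 13494/17550 = 173/225.

173/225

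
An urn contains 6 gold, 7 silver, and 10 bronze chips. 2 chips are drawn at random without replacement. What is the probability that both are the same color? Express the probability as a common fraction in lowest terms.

81/253

There are C(23,2) = 253 ways to draw 2 chips.
All same color: C(6,2) + C(7,2) + C(10,2) = 15 + 21 + 45 = 81.
Probability = 81/253.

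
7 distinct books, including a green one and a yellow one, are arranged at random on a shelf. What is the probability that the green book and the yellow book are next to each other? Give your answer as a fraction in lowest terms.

There are 7! = 5040 arrangements.
Treat the green book and the yellow book as a block: 6! arrangements of the blocks × 2 orders within the block = 2·720 = 1440.
Probability = 1440/5040 = 2/7.

2/7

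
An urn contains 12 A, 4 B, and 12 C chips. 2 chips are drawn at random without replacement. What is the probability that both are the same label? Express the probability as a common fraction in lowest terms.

23/63

There are C(28,2) = 378 ways to draw 2 chips.
All same label: C(12,2) + C(4,2) + C(12,2) = 66 + 6 + 66 = 138.
Probability = 138/378 = 23/63.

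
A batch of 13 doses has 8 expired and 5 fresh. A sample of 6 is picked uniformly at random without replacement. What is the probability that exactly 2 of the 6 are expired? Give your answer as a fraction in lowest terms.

Total number of selections: C(13,6) = 1716.
Selections with exactly 2 expired: choose 2 of the 8 expired and 4 of the 5 fresh, C(8,2)·C(5,4) = 28·5 = 140.
Probability = 140/1716 = 35/429.

35/429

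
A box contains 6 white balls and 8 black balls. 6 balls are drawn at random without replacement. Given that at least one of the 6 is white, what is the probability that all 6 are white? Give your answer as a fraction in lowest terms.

Work in counts. Selections with at least one white: C(14,6) − C(8,6) = 3003 − 28 = 2975.
Of those, selections where all 6 are white: C(6,6) = 1.
Conditional probability = 1/2975.

1/2975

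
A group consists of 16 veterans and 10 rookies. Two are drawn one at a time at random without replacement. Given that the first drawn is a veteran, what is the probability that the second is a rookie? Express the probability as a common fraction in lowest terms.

After removing one veteran, 25 remain: 15 veterans and 10 rookies.
So the probability the next is a rookie is 10/25 = 2/5.

2/5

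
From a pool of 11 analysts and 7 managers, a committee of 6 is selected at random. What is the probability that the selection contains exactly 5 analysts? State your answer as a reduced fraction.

77/442

There are C(18,6) = 18564 ways to choose 6 from 18.
Selections with exactly 5 analysts: choose 5 of the 11 analysts and 1 of the 7 managers, C(11,5)·C(7,1) = 462·7 = 3234.
Probability = 3234/18564 = 77/442.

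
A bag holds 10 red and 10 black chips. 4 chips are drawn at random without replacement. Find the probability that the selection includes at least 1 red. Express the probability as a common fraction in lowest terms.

309/323

Total selections: C(20,4) = 4845.
The complement is all 4 are black: C(10,4) = 210.
Probability = 1 − 210/4845 = 4635/4845 = 309/323.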